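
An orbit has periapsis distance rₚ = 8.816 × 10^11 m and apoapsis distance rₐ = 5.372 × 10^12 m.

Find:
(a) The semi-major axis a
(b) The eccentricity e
rₚ = 8.816 × 10^11 m
rₐ = 5.372 × 10^12 m
(a) a = (rₚ + rₐ)/2 = 3.1268 × 10^12 m ≈ 3.127 × 10^12 m
(b) e = (rₐ − rₚ)/(rₐ + rₚ) = (4.4904 × 10^12) / (6.2536 × 10^12) = 0.71805

Final answer:
(a) a = 3.127 × 10^12 m
(b) e = 0.7181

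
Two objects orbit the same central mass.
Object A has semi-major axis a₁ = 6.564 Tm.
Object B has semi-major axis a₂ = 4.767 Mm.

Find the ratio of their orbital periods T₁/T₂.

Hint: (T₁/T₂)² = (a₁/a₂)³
a₁ = 6.564 Tm = 6.564 × 10^12 m
a₂ = 4.767 Mm = 4.767 × 10^6 m
a₁/a₂ = 1.37697 × 10^6
T₁/T₂ = (a₁/a₂)^(3/2) = (1.37697 × 10^6)^1.5 = 1.61579 × 10^9

Final answer: T₁/T₂ = 1.616 × 10^9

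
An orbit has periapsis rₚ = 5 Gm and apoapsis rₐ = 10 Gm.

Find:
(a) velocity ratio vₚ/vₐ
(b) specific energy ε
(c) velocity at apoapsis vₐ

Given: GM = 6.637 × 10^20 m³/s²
rₚ = 5 Gm = 5 × 10^9 m
rₐ = 10 Gm = 1 × 10^10 m
GM = 6.637 × 10^20 m³/s²
a = (rₚ + rₐ)/2 = 7.5 × 10^9 m
e = (rₐ − rₚ)/(rₐ + rₚ) = (5 × 10^9) / (1.5 × 10^10) = 0.333333
(a) vₚ/vₐ = rₐ/rₚ (angular momentum) = (1 × 10^10) / (5 × 10^9) = 2 ≈ 2
(b) 2a = 1.5 × 10^10 m;  ε = −GM/(2a) = -4.42467 × 10^10 J/kg ≈ -44.25 GJ/kg
(c) vₐ² = GM (2/rₐ − 1/a) = 6.637 × 10^20 × (2 × 10^-10 − 1.33333 × 10^-10) = 4.42467 × 10^10 m²/s²;  vₐ = 210349 m/s ≈ 210.3 km/s

Final answer:
(a) velocity ratio vₚ/vₐ = 2
(b) specific energy ε = -44.25 GJ/kg
(c) velocity at apoapsis vₐ = 210.3 km/s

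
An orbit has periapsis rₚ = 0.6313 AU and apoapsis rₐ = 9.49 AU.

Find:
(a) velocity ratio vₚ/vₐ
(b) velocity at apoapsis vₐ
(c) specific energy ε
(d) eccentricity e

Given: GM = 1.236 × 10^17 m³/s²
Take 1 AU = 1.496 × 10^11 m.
rₚ = 0.6313 AU = 9.44425 × 10^10 m
rₐ = 9.49 AU = 1.4197 × 10^12 m
GM = 1.236 × 10^17 m³/s²
a = (rₚ + rₐ)/2 = 7.57073 × 10^11 m
e = (rₐ − rₚ)/(rₐ + rₚ) = (1.32526 × 10^12) / (1.51415 × 10^12) = 0.875253
(a) vₚ/vₐ = rₐ/rₚ (angular momentum) = (1.4197 × 10^12) / (9.44425 × 10^10) = 15.0325 ≈ 15.03
(b) vₐ² = GM (2/rₐ − 1/a) = 1.236 × 10^17 × (1.40874 × 10^-12 − 1.32088 × 10^-12) = 10860.5 m²/s²;  vₐ = 104.214 m/s ≈ 104.2 m/s
(c) 2a = 1.51415 × 10^12 m;  ε = −GM/(2a) = -81630.1 J/kg ≈ -81.63 kJ/kg
(d) e = 0.875253 ≈ 0.8753

Final answer:
(a) velocity ratio vₚ/vₐ = 15.03
(b) velocity at apoapsis vₐ = 104.2 m/s
(c) specific energy ε = -81.63 kJ/kg
(d) eccentricity e = 0.8753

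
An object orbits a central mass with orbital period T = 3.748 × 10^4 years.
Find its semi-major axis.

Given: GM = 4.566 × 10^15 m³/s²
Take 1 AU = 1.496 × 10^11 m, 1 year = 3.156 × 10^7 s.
T = 3.748 × 10^4 years = 1.18287 × 10^12 s
GM = 4.566 × 10^15 m³/s²
Kepler's third law: a³ = GM T² / (4π²)
T² = 1.39918 × 10^24 s²
a³ = (4.566 × 10^15) × (1.39918 × 10^24) / (4π²) = 1.61826 × 10^38 m³
a = (a³)^(1/3) = 5.44941 × 10^12 m ≈ 36.43 AU

Final answer: 36.43 AU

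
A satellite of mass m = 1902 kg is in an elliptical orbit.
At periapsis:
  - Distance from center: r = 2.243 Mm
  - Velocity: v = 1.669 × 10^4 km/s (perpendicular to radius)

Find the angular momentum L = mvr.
r = 2.243 Mm = 2.243 × 10^6 m
v = 1.669 × 10^4 km/s = 1.669 × 10^7 m/s
vr = 1.669 × 10^7 × 2.243 × 10^6 = 3.74357 × 10^13 m²/s
L = m × vr = 1902 × 3.74357 × 10^13 = 7.12026 × 10^16 kg·m²/s ≈ 7.12 × 10^16 kg·m²/s

Final answer: L = 7.12 × 10^16 kg·m²/s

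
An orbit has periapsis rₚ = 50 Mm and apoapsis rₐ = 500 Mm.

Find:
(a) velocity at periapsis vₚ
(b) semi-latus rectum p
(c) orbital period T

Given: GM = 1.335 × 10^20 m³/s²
rₚ = 50 Mm = 5 × 10^7 m
rₐ = 500 Mm = 5 × 10^8 m
GM = 1.335 × 10^20 m³/s²
a = (rₚ + rₐ)/2 = 2.75 × 10^8 m
e = (rₐ − rₚ)/(rₐ + rₚ) = (4.5 × 10^8) / (5.5 × 10^8) = 0.818182
(a) vₚ² = GM (2/rₚ − 1/a) = 1.335 × 10^20 × (4 × 10^-8 − 3.63636 × 10^-9) = 4.85455 × 10^12 m²/s²;  vₚ = 2.2033 × 10^6 m/s ≈ 2203 km/s
(b) 1 − e² = 0.330579;  p = a(1 − e²) = 2.75 × 10^8 × 0.330579 = 9.09091 × 10^7 m ≈ 90.91 Mm
(c) a³ = 2.07969 × 10^25 m³;  T = 2π √(a³/GM) = 2π × 394.692 s = 2479.92 s ≈ 41.33 minutes

Final answer:
(a) velocity at periapsis vₚ = 2203 km/s
(b) semi-latus rectum p = 90.91 Mm
(c) orbital period T = 41.33 minutes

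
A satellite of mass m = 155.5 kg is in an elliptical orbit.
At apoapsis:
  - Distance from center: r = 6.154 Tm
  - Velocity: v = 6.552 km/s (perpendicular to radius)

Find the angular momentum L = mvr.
r = 6.154 Tm = 6.154 × 10^12 m
v = 6.552 km/s = 6552 m/s
vr = 6552 × 6.154 × 10^12 = 4.0321 × 10^16 m²/s
L = m × vr = 155.5 × 4.0321 × 10^16 = 6.26992 × 10^18 kg·m²/s ≈ 6.27 × 10^18 kg·m²/s

Final answer: L = 6.27 × 10^18 kg·m²/s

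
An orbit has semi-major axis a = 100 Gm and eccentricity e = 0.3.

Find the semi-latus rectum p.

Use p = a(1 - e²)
a = 100 Gm = 1 × 10^11 m
e = 0.3,  e² = 0.09,  1 − e² = 0.91
p = a(1 − e²) = 1 × 10^11 m × 0.91 = 9.1 × 10^10 m ≈ 91 Gm

Final answer: p = 91 Gm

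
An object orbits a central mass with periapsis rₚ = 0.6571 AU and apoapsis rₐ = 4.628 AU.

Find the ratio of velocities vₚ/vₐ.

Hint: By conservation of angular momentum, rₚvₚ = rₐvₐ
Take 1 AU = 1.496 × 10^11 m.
rₚ = 0.6571 AU = 9.83022 × 10^10 m
rₐ = 4.628 AU = 6.92349 × 10^11 m
rₚvₚ = rₐvₐ  ⇒  vₚ/vₐ = rₐ/rₚ
vₚ/vₐ = (6.92349 × 10^11) / (9.83022 × 10^10) = 7.04307

Final answer: vₚ/vₐ = 7.043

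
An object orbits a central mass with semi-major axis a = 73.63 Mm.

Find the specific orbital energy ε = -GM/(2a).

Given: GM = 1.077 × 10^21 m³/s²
a = 73.63 Mm = 7.363 × 10^7 m
GM = 1.077 × 10^21 m³/s²
2a = 1.4726 × 10^8 m
ε = −GM/(2a) = -7.3136 × 10^12 J/kg ≈ -7314 GJ/kg

Final answer: -7314 GJ/kg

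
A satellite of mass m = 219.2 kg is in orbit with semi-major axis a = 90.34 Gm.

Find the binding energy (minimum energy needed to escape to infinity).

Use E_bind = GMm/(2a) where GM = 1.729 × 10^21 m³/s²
a = 90.34 Gm = 9.034 × 10^10 m
GM = 1.729 × 10^21 m³/s²
m = 219.2 kg
GMm = 1.729 × 10^21 × 219.2 = 3.78997 × 10^23 m³·kg/s²
2a = 1.8068 × 10^11 m
E_bind = GMm/(2a) = 2.09761 × 10^12 J ≈ 2.098 TJ

Final answer: 2.098 TJ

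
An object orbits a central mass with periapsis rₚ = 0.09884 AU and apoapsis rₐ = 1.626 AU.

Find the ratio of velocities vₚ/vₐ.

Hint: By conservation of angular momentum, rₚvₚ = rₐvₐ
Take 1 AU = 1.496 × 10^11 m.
rₚ = 0.09884 AU = 1.47865 × 10^10 m
rₐ = 1.626 AU = 2.4325 × 10^11 m
rₚvₚ = rₐvₐ  ⇒  vₚ/vₐ = rₐ/rₚ
vₚ/vₐ = (2.4325 × 10^11) / (1.47865 × 10^10) = 16.4508

Final answer: vₚ/vₐ = 16.45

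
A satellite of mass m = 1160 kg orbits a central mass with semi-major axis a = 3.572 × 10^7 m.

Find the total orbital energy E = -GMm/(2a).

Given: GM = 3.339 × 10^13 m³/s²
a = 3.572 × 10^7 m
GM = 3.339 × 10^13 m³/s²
2a = 7.144 × 10^7 m
GMm = 3.339 × 10^13 × 1160 = 3.87324 × 10^16 m³·kg/s²
E = −GMm/(2a) = -5.42167 × 10^8 J ≈ -542.2 MJ

Final answer: -542.2 MJ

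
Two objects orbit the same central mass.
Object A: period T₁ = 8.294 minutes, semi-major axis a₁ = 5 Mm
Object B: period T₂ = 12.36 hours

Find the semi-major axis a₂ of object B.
T₁ = 8.294 minutes = 497.64 s
T₂ = 12.36 hours = 44496 s
a₁ = 5 Mm = 5 × 10^6 m
Kepler's third law: (T₂/T₁)² = (a₂/a₁)³  ⇒  a₂ = a₁ (T₂/T₁)^(2/3)
T₂/T₁ = 89.414
(T₂/T₁)^(2/3) = 19.9957
a₂ = 5 × 10^6 m × 19.9957 = 9.99786 × 10^7 m ≈ 99.98 Mm

Final answer: a₂ = 99.98 Mm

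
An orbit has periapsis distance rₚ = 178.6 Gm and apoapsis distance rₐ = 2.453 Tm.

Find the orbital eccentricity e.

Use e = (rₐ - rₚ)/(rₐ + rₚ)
rₚ = 178.6 Gm = 1.786 × 10^11 m
rₐ = 2.453 Tm = 2.453 × 10^12 m
rₐ − rₚ = 2.2744 × 10^12 m
rₐ + rₚ = 2.6316 × 10^12 m
e = (rₐ − rₚ)/(rₐ + rₚ) = 0.864265

Final answer: e = 0.8643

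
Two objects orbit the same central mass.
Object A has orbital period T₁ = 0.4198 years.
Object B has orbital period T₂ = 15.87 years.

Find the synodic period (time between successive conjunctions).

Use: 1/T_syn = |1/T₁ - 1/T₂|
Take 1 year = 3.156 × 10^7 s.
T₁ = 0.4198 years = 1.32489 × 10^7 s
T₂ = 15.87 years = 5.00857 × 10^8 s
1/T₁ = 7.5478 × 10^-8 s⁻¹
1/T₂ = 1.99658 × 10^-9 s⁻¹
|1/T₁ − 1/T₂| = 7.34815 × 10^-8 s⁻¹
T_syn = 1 / |1/T₁ − 1/T₂| = 1.36089 × 10^7 s ≈ 0.4312 years

Final answer: T_syn = 0.4312 years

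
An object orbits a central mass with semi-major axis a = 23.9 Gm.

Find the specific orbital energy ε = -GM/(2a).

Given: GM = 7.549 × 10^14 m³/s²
a = 23.9 Gm = 2.39 × 10^10 m
GM = 7.549 × 10^14 m³/s²
2a = 4.78 × 10^10 m
ε = −GM/(2a) = -15792.9 J/kg ≈ -15.79 kJ/kg

Final answer: -15.79 kJ/kg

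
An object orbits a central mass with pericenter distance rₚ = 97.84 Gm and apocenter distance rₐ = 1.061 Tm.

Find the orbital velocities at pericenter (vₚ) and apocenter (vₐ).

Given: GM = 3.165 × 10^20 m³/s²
rₚ = 97.84 Gm = 9.784 × 10^10 m
rₐ = 1.061 Tm = 1.061 × 10^12 m
GM = 3.165 × 10^20 m³/s²
a = (rₚ + rₐ)/2 = 5.7942 × 10^11 m
Vis-viva: v² = GM (2/r − 1/a)
vₚ² = 3.165 × 10^20 × (2.04415 × 10^-11 − 1.72586 × 10^-12) = 5.92351 × 10^9 m²/s²
vₚ = 76964.3 m/s ≈ 76.96 km/s
vₐ² = 3.165 × 10^20 × (1.88501 × 10^-12 − 1.72586 × 10^-12) = 5.03711 × 10^7 m²/s²
vₐ = 7097.26 m/s ≈ 7.097 km/s

Final answer: vₚ = 76.96 km/s, vₐ = 7.097 km/s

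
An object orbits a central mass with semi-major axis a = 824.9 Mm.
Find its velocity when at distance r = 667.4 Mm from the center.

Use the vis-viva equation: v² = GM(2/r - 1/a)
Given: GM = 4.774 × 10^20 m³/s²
a = 824.9 Mm = 8.249 × 10^8 m
r = 667.4 Mm = 6.674 × 10^8 m
GM = 4.774 × 10^20 m³/s²
2/r − 1/a = 2.9967 × 10^-9 − 1.21227 × 10^-9 = 1.78444 × 10^-9 m⁻¹
v² = GM (2/r − 1/a) = 8.51889 × 10^11 m²/s²
v = 922979 m/s ≈ 923 km/s

Final answer: 923 km/s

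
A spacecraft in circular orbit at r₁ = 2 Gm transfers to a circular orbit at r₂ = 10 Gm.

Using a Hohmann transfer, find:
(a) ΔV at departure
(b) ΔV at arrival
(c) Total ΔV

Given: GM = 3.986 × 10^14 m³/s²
r₁ = 2 Gm = 2 × 10^9 m
r₂ = 10 Gm = 1 × 10^10 m
GM = 3.986 × 10^14 m³/s²
Transfer ellipse: a_t = (r₁ + r₂)/2 = 6 × 10^9 m
Circular speed at r₁: v₁ = √(GM/r₁) = 446.43 m/s
Transfer speed at r₁ (periapsis): v₁ₜ = √(GM(2/r₁ − 1/a_t)) = 576.339 m/s
(a) ΔV₁ = v₁ₜ − v₁ = 129.909 m/s ≈ 129.9 m/s
Circular speed at r₂: v₂ = √(GM/r₂) = 199.65 m/s
Transfer speed at r₂ (apoapsis): v₂ₜ = √(GM(2/r₂ − 1/a_t)) = 115.268 m/s
(b) ΔV₂ = v₂ − v₂ₜ = 84.3819 m/s ≈ 84.38 m/s
(c) ΔV_total = ΔV₁ + ΔV₂ = 214.291 m/s ≈ 214.3 m/s

Final answer:
(a) ΔV₁ = 129.9 m/s
(b) ΔV₂ = 84.38 m/s
(c) ΔV_total = 214.3 m/s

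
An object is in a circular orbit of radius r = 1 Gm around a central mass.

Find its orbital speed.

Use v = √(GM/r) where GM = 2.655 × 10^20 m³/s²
r = 1 Gm = 1 × 10^9 m
GM = 2.655 × 10^20 m³/s²
GM/r = (2.655 × 10^20) / (1 × 10^9) = 2.655 × 10^11 m²/s²
v = √(GM/r) = 515267 m/s ≈ 515.3 km/s

Final answer: 515.3 km/s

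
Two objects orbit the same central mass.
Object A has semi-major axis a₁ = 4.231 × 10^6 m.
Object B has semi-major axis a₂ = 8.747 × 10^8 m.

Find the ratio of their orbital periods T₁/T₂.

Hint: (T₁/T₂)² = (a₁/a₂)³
a₁ = 4.231 × 10^6 m
a₂ = 8.747 × 10^8 m
a₁/a₂ = 0.00483709
T₁/T₂ = (a₁/a₂)^(3/2) = (0.00483709)^1.5 = 0.000336415

Final answer: T₁/T₂ = 0.0003364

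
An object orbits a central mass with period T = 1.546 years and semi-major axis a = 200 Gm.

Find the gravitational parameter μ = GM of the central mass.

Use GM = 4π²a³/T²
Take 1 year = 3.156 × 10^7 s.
T = 1.546 years = 4.87918 × 10^7 s
a = 200 Gm = 2 × 10^11 m
a³ = 8 × 10^33 m³
T² = 2.38064 × 10^15 s²
GM = 4π² × (8 × 10^33) / (2.38064 × 10^15) = 1.32665 × 10^20 m³/s²
GM ≈ 1.327 × 10^20 m³/s²

Final answer: GM = 1.327 × 10^20 m³/s²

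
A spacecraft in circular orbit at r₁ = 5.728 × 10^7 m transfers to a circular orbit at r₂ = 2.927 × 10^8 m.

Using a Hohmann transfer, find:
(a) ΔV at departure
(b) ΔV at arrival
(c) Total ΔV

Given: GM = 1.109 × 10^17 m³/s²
r₁ = 5.728 × 10^7 m
r₂ = 2.927 × 10^8 m
GM = 1.109 × 10^17 m³/s²
Transfer ellipse: a_t = (r₁ + r₂)/2 = 1.7499 × 10^8 m
Circular speed at r₁: v₁ = √(GM/r₁) = 44001.2 m/s
Transfer speed at r₁ (periapsis): v₁ₜ = √(GM(2/r₁ − 1/a_t)) = 56907.4 m/s
(a) ΔV₁ = v₁ₜ − v₁ = 12906.3 m/s ≈ 12.91 km/s
Circular speed at r₂: v₂ = √(GM/r₂) = 19465 m/s
Transfer speed at r₂ (apoapsis): v₂ₜ = √(GM(2/r₂ − 1/a_t)) = 11136.5 m/s
(b) ΔV₂ = v₂ − v₂ₜ = 8328.49 m/s ≈ 8.328 km/s
(c) ΔV_total = ΔV₁ + ΔV₂ = 21234.7 m/s ≈ 21.23 km/s

Final answer:
(a) ΔV₁ = 12.91 km/s
(b) ΔV₂ = 8.328 km/s
(c) ΔV_total = 21.23 km/s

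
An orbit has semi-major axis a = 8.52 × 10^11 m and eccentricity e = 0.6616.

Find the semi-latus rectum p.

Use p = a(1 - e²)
a = 8.52 × 10^11 m
e = 0.6616,  e² = 0.437715,  1 − e² = 0.562285
p = a(1 − e²) = 8.52 × 10^11 m × 0.562285 = 4.79067 × 10^11 m ≈ 4.791 × 10^11 m

Final answer: p = 4.791 × 10^11 m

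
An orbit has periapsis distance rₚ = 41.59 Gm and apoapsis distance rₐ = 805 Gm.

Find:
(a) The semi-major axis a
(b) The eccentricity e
rₚ = 41.59 Gm = 4.159 × 10^10 m
rₐ = 805 Gm = 8.05 × 10^11 m
(a) a = (rₚ + rₐ)/2 = 4.23295 × 10^11 m ≈ 423.3 Gm
(b) e = (rₐ − rₚ)/(rₐ + rₚ) = (7.6341 × 10^11) / (8.4659 × 10^11) = 0.901747

Final answer:
(a) a = 423.3 Gm
(b) e = 0.9017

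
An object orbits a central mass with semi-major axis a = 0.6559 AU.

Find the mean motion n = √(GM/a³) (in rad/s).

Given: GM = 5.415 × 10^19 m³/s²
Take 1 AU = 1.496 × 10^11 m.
a = 0.6559 AU = 9.81226 × 10^10 m
GM = 5.415 × 10^19 m³/s²
a³ = 9.4473 × 10^32 m³
GM/a³ = (5.415 × 10^19) / (9.4473 × 10^32) = 5.7318 × 10^-14 s⁻²
n = √(GM/a³) = 2.39412 × 10^-7 rad/s ≈ 2.394 × 10^-7 rad/s

Final answer: n = 2.394 × 10^-7 rad/s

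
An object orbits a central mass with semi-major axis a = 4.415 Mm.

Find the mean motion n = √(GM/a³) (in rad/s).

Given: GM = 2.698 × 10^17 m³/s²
a = 4.415 Mm = 4.415 × 10^6 m
GM = 2.698 × 10^17 m³/s²
a³ = 8.60582 × 10^19 m³
GM/a³ = (2.698 × 10^17) / (8.60582 × 10^19) = 0.00313509 s⁻²
n = √(GM/a³) = 0.0559919 rad/s ≈ 0.05599 rad/s

Final answer: n = 0.05599 rad/s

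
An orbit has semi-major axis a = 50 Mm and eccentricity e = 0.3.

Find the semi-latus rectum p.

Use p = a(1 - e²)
a = 50 Mm = 5 × 10^7 m
e = 0.3,  e² = 0.09,  1 − e² = 0.91
p = a(1 − e²) = 5 × 10^7 m × 0.91 = 4.55 × 10^7 m ≈ 45.5 Mm

Final answer: p = 45.5 Mm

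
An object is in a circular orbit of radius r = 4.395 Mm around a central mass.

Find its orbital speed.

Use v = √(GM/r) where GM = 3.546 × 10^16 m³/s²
r = 4.395 Mm = 4.395 × 10^6 m
GM = 3.546 × 10^16 m³/s²
GM/r = (3.546 × 10^16) / (4.395 × 10^6) = 8.06826 × 10^9 m²/s²
v = √(GM/r) = 89823.5 m/s ≈ 89.82 km/s

Final answer: 89.82 km/s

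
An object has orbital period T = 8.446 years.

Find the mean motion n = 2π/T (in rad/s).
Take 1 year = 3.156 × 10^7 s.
T = 8.446 years = 2.66556 × 10^8 s
n = 2π / (2.66556 × 10^8 s) = 2.35717 × 10^-8 rad/s ≈ 2.357 × 10^-8 rad/s

Final answer: n = 2.357 × 10^-8 rad/s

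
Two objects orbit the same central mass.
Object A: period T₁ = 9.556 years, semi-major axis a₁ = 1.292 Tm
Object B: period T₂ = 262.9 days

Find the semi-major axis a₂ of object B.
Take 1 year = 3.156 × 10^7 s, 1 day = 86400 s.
T₁ = 9.556 years = 3.01587 × 10^8 s
T₂ = 262.9 days = 2.27146 × 10^7 s
a₁ = 1.292 Tm = 1.292 × 10^12 m
Kepler's third law: (T₂/T₁)² = (a₂/a₁)³  ⇒  a₂ = a₁ (T₂/T₁)^(2/3)
T₂/T₁ = 0.0753167
(T₂/T₁)^(2/3) = 0.178345
a₂ = 1.292 × 10^12 m × 0.178345 = 2.30422 × 10^11 m ≈ 230.4 Gm

Final answer: a₂ = 230.4 Gm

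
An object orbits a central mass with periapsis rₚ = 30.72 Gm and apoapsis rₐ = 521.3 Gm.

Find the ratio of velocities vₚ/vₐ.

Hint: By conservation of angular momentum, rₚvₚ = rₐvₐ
rₚ = 30.72 Gm = 3.072 × 10^10 m
rₐ = 521.3 Gm = 5.213 × 10^11 m
rₚvₚ = rₐvₐ  ⇒  vₚ/vₐ = rₐ/rₚ
vₚ/vₐ = (5.213 × 10^11) / (3.072 × 10^10) = 16.9694

Final answer: vₚ/vₐ = 16.97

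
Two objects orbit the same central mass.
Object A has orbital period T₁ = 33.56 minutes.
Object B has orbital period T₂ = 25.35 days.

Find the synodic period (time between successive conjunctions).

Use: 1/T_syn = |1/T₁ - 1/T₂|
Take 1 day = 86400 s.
T₁ = 33.56 minutes = 2013.6 s
T₂ = 25.35 days = 2.19024 × 10^6 s
1/T₁ = 0.000496623 s⁻¹
1/T₂ = 4.56571 × 10^-7 s⁻¹
|1/T₁ − 1/T₂| = 0.000496166 s⁻¹
T_syn = 1 / |1/T₁ − 1/T₂| = 2015.45 s ≈ 33.59 minutes

Final answer: T_syn = 33.59 minutes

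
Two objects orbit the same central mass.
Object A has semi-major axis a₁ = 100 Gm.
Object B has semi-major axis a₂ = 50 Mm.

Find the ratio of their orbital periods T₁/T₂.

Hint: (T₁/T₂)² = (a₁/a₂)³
a₁ = 100 Gm = 1 × 10^11 m
a₂ = 50 Mm = 5 × 10^7 m
a₁/a₂ = 2000
T₁/T₂ = (a₁/a₂)^(3/2) = (2000)^1.5 = 89442.7

Final answer: T₁/T₂ = 8.944 × 10^4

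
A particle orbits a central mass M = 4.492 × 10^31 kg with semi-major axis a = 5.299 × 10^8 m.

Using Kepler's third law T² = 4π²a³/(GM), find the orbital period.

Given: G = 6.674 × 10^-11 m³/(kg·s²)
M = 4.492 × 10^31 kg
GM = G × M = 6.674 × 10^-11 × 4.492 × 10^31 = 2.99796 × 10^21 m³/s²
a = 5.299 × 10^8 m
a³ = 1.48793 × 10^26 m³
T = 2π √(a³/GM) = 2π √((1.48793 × 10^26) / (2.99796 × 10^21)) = 2π × 222.781 s
T = 1399.77 s ≈ 23.33 minutes

Final answer: 23.33 minutes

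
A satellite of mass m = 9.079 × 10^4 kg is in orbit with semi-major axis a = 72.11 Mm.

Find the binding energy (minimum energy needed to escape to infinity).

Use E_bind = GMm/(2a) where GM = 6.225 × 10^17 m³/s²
a = 72.11 Mm = 7.211 × 10^7 m
GM = 6.225 × 10^17 m³/s²
m = 9.079 × 10^4 kg
GMm = 6.225 × 10^17 × 90790 = 5.65168 × 10^22 m³·kg/s²
2a = 1.4422 × 10^8 m
E_bind = GMm/(2a) = 3.91879 × 10^14 J ≈ 391.9 TJ

Final answer: 391.9 TJ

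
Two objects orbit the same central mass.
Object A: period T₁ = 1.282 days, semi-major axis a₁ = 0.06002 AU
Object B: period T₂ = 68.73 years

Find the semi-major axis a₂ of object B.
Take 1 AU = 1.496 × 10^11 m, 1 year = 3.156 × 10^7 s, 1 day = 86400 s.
T₁ = 1.282 days = 110765 s
T₂ = 68.73 years = 2.16912 × 10^9 s
a₁ = 0.06002 AU = 8.97899 × 10^9 m
Kepler's third law: (T₂/T₁)² = (a₂/a₁)³  ⇒  a₂ = a₁ (T₂/T₁)^(2/3)
T₂/T₁ = 19583.1
(T₂/T₁)^(2/3) = 726.531
a₂ = 8.97899 × 10^9 m × 726.531 = 6.52352 × 10^12 m ≈ 43.61 AU

Final answer: a₂ = 43.61 AU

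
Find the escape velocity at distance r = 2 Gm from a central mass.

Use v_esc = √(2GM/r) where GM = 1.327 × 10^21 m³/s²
r = 2 Gm = 2 × 10^9 m
GM = 1.327 × 10^21 m³/s²
2GM/r = 2 × (1.327 × 10^21) / (2 × 10^9) = 1.327 × 10^12 m²/s²
v_esc = √(2GM/r) = 1.15195 × 10^6 m/s ≈ 1152 km/s

Final answer: 1152 km/s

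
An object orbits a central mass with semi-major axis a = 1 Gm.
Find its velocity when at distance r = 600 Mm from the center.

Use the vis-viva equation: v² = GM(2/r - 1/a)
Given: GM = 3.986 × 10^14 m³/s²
a = 1 Gm = 1 × 10^9 m
r = 600 Mm = 6 × 10^8 m
GM = 3.986 × 10^14 m³/s²
2/r − 1/a = 3.33333 × 10^-9 − 1 × 10^-9 = 2.33333 × 10^-9 m⁻¹
v² = GM (2/r − 1/a) = 930067 m²/s²
v = 964.4 m/s ≈ 964.4 m/s

Final answer: 964.4 m/s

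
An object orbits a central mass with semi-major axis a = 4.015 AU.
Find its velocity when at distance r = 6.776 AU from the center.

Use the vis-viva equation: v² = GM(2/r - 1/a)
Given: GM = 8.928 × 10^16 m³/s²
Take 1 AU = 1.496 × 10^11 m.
a = 4.015 AU = 6.00644 × 10^11 m
r = 6.776 AU = 1.01369 × 10^12 m
GM = 8.928 × 10^16 m³/s²
2/r − 1/a = 1.97299 × 10^-12 − 1.66488 × 10^-12 = 3.08111 × 10^-13 m⁻¹
v² = GM (2/r − 1/a) = 27508.1 m²/s²
v = 165.856 m/s ≈ 165.9 m/s

Final answer: 165.9 m/s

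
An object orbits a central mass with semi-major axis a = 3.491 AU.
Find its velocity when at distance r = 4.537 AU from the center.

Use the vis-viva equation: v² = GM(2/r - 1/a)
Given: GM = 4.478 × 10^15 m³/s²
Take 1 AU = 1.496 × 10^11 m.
a = 3.491 AU = 5.22254 × 10^11 m
r = 4.537 AU = 6.78735 × 10^11 m
GM = 4.478 × 10^15 m³/s²
2/r − 1/a = 2.94666 × 10^-12 − 1.91478 × 10^-12 = 1.03188 × 10^-12 m⁻¹
v² = GM (2/r − 1/a) = 4620.75 m²/s²
v = 67.9761 m/s ≈ 67.98 m/s

Final answer: 67.98 m/s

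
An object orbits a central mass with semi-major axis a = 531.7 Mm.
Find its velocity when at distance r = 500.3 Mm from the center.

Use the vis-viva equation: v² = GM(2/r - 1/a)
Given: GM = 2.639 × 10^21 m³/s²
a = 531.7 Mm = 5.317 × 10^8 m
r = 500.3 Mm = 5.003 × 10^8 m
GM = 2.639 × 10^21 m³/s²
2/r − 1/a = 3.9976 × 10^-9 − 1.88076 × 10^-9 = 2.11684 × 10^-9 m⁻¹
v² = GM (2/r − 1/a) = 5.58635 × 10^12 m²/s²
v = 2.36355 × 10^6 m/s ≈ 2364 km/s

Final answer: 2364 km/s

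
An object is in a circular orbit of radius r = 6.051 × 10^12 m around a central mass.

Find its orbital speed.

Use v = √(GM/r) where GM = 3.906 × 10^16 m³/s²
r = 6.051 × 10^12 m
GM = 3.906 × 10^16 m³/s²
GM/r = (3.906 × 10^16) / (6.051 × 10^12) = 6455.13 m²/s²
v = √(GM/r) = 80.3438 m/s ≈ 80.34 m/s

Final answer: 80.34 m/s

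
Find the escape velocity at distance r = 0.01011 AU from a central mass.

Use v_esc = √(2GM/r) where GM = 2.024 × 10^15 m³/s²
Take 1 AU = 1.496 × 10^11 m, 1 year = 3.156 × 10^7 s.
r = 0.01011 AU = 1.51246 × 10^9 m
GM = 2.024 × 10^15 m³/s²
2GM/r = 2 × (2.024 × 10^15) / (1.51246 × 10^9) = 2.67644 × 10^6 m²/s²
v_esc = √(2GM/r) = 1635.98 m/s ≈ 0.3451 AU/year

Final answer: 0.3451 AU/year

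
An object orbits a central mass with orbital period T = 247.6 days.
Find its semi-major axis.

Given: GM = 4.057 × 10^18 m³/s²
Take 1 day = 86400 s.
T = 247.6 days = 2.13926 × 10^7 s
GM = 4.057 × 10^18 m³/s²
Kepler's third law: a³ = GM T² / (4π²)
T² = 4.57645 × 10^14 s²
a³ = (4.057 × 10^18) × (4.57645 × 10^14) / (4π²) = 4.70299 × 10^31 m³
a = (a³)^(1/3) = 3.60959 × 10^10 m ≈ 3.61 × 10^10 m

Final answer: 3.61 × 10^10 m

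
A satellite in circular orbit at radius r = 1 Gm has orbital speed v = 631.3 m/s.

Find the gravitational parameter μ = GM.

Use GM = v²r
r = 1 Gm = 1 × 10^9 m
v = 631.3 m/s
v² = 398540 m²/s²
GM = v²r = 398540 × 1 × 10^9 = 3.9854 × 10^14 m³/s²
GM ≈ 3.985 × 10^14 m³/s²

Final answer: GM = 3.985 × 10^14 m³/s²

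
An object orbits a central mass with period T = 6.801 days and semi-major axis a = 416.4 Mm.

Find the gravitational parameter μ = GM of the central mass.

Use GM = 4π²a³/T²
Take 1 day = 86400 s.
T = 6.801 days = 587606 s
a = 416.4 Mm = 4.164 × 10^8 m
a³ = 7.21992 × 10^25 m³
T² = 3.45281 × 10^11 s²
GM = 4π² × (7.21992 × 10^25) / (3.45281 × 10^11) = 8.25503 × 10^15 m³/s²
GM ≈ 8.255 × 10^15 m³/s²

Final answer: GM = 8.255 × 10^15 m³/s²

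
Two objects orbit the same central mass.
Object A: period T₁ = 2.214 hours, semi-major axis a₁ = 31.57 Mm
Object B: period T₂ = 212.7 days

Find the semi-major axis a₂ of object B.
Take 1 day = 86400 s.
T₁ = 2.214 hours = 7970.4 s
T₂ = 212.7 days = 1.83773 × 10^7 s
a₁ = 31.57 Mm = 3.157 × 10^7 m
Kepler's third law: (T₂/T₁)² = (a₂/a₁)³  ⇒  a₂ = a₁ (T₂/T₁)^(2/3)
T₂/T₁ = 2305.69
(T₂/T₁)^(2/3) = 174.529
a₂ = 3.157 × 10^7 m × 174.529 = 5.50988 × 10^9 m ≈ 5.51 Gm

Final answer: a₂ = 5.51 Gm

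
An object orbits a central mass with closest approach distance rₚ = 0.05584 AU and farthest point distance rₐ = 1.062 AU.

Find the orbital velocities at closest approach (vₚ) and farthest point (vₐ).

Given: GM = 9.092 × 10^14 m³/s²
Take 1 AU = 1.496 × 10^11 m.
rₚ = 0.05584 AU = 8.35366 × 10^9 m
rₐ = 1.062 AU = 1.58875 × 10^11 m
GM = 9.092 × 10^14 m³/s²
a = (rₚ + rₐ)/2 = 8.36144 × 10^10 m
Vis-viva: v² = GM (2/r − 1/a)
vₚ² = 9.092 × 10^14 × (2.39416 × 10^-10 − 1.19597 × 10^-11) = 206803 m²/s²
vₚ = 454.756 m/s ≈ 454.8 m/s
vₐ² = 9.092 × 10^14 × (1.25885 × 10^-11 − 1.19597 × 10^-11) = 571.741 m²/s²
vₐ = 23.9111 m/s ≈ 23.91 m/s

Final answer: vₚ = 454.8 m/s, vₐ = 23.91 m/s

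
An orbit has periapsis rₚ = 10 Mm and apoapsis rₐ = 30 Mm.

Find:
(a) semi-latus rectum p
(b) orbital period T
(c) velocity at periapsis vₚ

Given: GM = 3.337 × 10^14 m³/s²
rₚ = 10 Mm = 1 × 10^7 m
rₐ = 30 Mm = 3 × 10^7 m
GM = 3.337 × 10^14 m³/s²
a = (rₚ + rₐ)/2 = 2 × 10^7 m
e = (rₐ − rₚ)/(rₐ + rₚ) = (2 × 10^7) / (4 × 10^7) = 0.5
(a) 1 − e² = 0.75;  p = a(1 − e²) = 2 × 10^7 × 0.75 = 1.5 × 10^7 m ≈ 15 Mm
(b) a³ = 8 × 10^21 m³;  T = 2π √(a³/GM) = 2π × 4896.29 s = 30764.3 s ≈ 8.546 hours
(c) vₚ² = GM (2/rₚ − 1/a) = 3.337 × 10^14 × (2 × 10^-7 − 5 × 10^-8) = 5.0055 × 10^7 m²/s²;  vₚ = 7074.96 m/s ≈ 7.075 km/s

Final answer:
(a) semi-latus rectum p = 15 Mm
(b) orbital period T = 8.546 hours
(c) velocity at periapsis vₚ = 7.075 km/s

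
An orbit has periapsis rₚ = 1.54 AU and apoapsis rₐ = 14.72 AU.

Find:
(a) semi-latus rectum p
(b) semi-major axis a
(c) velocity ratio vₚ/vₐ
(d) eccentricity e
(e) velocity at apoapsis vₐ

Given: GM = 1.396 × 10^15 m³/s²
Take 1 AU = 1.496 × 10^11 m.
rₚ = 1.54 AU = 2.30384 × 10^11 m
rₐ = 14.72 AU = 2.20211 × 10^12 m
GM = 1.396 × 10^15 m³/s²
a = (rₚ + rₐ)/2 = 1.21625 × 10^12 m
e = (rₐ − rₚ)/(rₐ + rₚ) = (1.97173 × 10^12) / (2.4325 × 10^12) = 0.810578
(a) 1 − e² = 0.342963;  p = a(1 − e²) = 1.21625 × 10^12 × 0.342963 = 4.17128 × 10^11 m ≈ 2.788 AU
(b) a = 1.21625 × 10^12 m ≈ 8.13 AU
(c) vₚ/vₐ = rₐ/rₚ (angular momentum) = (2.20211 × 10^12) / (2.30384 × 10^11) = 9.55844 ≈ 9.558
(d) e = 0.810578 ≈ 0.8106
(e) vₐ² = GM (2/rₐ − 1/a) = 1.396 × 10^15 × (9.08219 × 10^-13 − 8.22201 × 10^-13) = 120.082 m²/s²;  vₐ = 10.9582 m/s ≈ 10.96 m/s

Final answer:
(a) semi-latus rectum p = 2.788 AU
(b) semi-major axis a = 8.13 AU
(c) velocity ratio vₚ/vₐ = 9.558
(d) eccentricity e = 0.8106
(e) velocity at apoapsis vₐ = 10.96 m/s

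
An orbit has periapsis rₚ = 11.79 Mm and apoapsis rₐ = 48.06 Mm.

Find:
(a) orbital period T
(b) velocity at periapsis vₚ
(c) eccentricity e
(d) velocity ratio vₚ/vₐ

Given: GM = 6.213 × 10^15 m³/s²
rₚ = 11.79 Mm = 1.179 × 10^7 m
rₐ = 48.06 Mm = 4.806 × 10^7 m
GM = 6.213 × 10^15 m³/s²
a = (rₚ + rₐ)/2 = 2.9925 × 10^7 m
e = (rₐ − rₚ)/(rₐ + rₚ) = (3.627 × 10^7) / (5.985 × 10^7) = 0.606015
(a) a³ = 2.6798 × 10^22 m³;  T = 2π √(a³/GM) = 2π × 2076.83 s = 13049.1 s ≈ 3.625 hours
(b) vₚ² = GM (2/rₚ − 1/a) = 6.213 × 10^15 × (1.69635 × 10^-7 − 3.34169 × 10^-8) = 8.46325 × 10^8 m²/s²;  vₚ = 29091.7 m/s ≈ 29.09 km/s
(c) e = 0.606015 ≈ 0.606
(d) vₚ/vₐ = rₐ/rₚ (angular momentum) = (4.806 × 10^7) / (1.179 × 10^7) = 4.07634 ≈ 4.076

Final answer:
(a) orbital period T = 3.625 hours
(b) velocity at periapsis vₚ = 29.09 km/s
(c) eccentricity e = 0.606
(d) velocity ratio vₚ/vₐ = 4.076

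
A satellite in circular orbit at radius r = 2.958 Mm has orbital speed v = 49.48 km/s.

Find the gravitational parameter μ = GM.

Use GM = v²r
r = 2.958 Mm = 2.958 × 10^6 m
v = 49.48 km/s = 49480 m/s
v² = 2.44827 × 10^9 m²/s²
GM = v²r = 2.44827 × 10^9 × 2.958 × 10^6 = 7.24198 × 10^15 m³/s²
GM ≈ 7.242 × 10^15 m³/s²

Final answer: GM = 7.242 × 10^15 m³/s²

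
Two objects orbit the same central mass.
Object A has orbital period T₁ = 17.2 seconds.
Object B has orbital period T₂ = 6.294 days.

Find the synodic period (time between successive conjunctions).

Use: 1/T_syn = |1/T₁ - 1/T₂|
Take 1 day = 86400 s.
T₁ = 17.2 seconds
T₂ = 6.294 days = 543802 s
1/T₁ = 0.0581395 s⁻¹
1/T₂ = 1.83891 × 10^-6 s⁻¹
|1/T₁ − 1/T₂| = 0.0581377 s⁻¹
T_syn = 1 / |1/T₁ − 1/T₂| = 17.2005 s ≈ 17.2 seconds

Final answer: T_syn = 17.2 seconds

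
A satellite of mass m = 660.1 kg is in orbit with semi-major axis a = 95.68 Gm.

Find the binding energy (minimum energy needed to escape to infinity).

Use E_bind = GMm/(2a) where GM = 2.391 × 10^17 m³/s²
a = 95.68 Gm = 9.568 × 10^10 m
GM = 2.391 × 10^17 m³/s²
m = 660.1 kg
GMm = 2.391 × 10^17 × 660.1 = 1.5783 × 10^20 m³·kg/s²
2a = 1.9136 × 10^11 m
E_bind = GMm/(2a) = 8.2478 × 10^8 J ≈ 824.8 MJ

Final answer: 824.8 MJ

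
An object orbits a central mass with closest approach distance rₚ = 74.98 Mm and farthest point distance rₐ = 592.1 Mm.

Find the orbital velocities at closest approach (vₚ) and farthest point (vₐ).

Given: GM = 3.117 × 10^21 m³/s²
rₚ = 74.98 Mm = 7.498 × 10^7 m
rₐ = 592.1 Mm = 5.921 × 10^8 m
GM = 3.117 × 10^21 m³/s²
a = (rₚ + rₐ)/2 = 3.3354 × 10^8 m
Vis-viva: v² = GM (2/r − 1/a)
vₚ² = 3.117 × 10^21 × (2.66738 × 10^-8 − 2.99814 × 10^-9) = 7.3797 × 10^13 m²/s²
vₚ = 8.59052 × 10^6 m/s ≈ 8591 km/s
vₐ² = 3.117 × 10^21 × (3.37781 × 10^-9 − 2.99814 × 10^-9) = 1.18342 × 10^12 m²/s²
vₐ = 1.08785 × 10^6 m/s ≈ 1088 km/s

Final answer: vₚ = 8591 km/s, vₐ = 1088 km/s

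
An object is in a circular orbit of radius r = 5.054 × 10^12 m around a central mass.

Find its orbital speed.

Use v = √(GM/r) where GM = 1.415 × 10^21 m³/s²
r = 5.054 × 10^12 m
GM = 1.415 × 10^21 m³/s²
GM/r = (1.415 × 10^21) / (5.054 × 10^12) = 2.79976 × 10^8 m²/s²
v = √(GM/r) = 16732.5 m/s ≈ 16.73 km/s

Final answer: 16.73 km/s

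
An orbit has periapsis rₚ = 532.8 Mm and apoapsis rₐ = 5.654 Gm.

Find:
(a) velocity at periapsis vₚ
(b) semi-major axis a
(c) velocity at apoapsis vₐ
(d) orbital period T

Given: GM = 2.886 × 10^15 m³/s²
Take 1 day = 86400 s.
rₚ = 532.8 Mm = 5.328 × 10^8 m
rₐ = 5.654 Gm = 5.654 × 10^9 m
GM = 2.886 × 10^15 m³/s²
a = (rₚ + rₐ)/2 = 3.0934 × 10^9 m
e = (rₐ − rₚ)/(rₐ + rₚ) = (5.1212 × 10^9) / (6.1868 × 10^9) = 0.827762
(a) vₚ² = GM (2/rₚ − 1/a) = 2.886 × 10^15 × (3.75375 × 10^-9 − 3.23269 × 10^-10) = 9.90038 × 10^6 m²/s²;  vₚ = 3146.49 m/s ≈ 3.146 km/s
(b) a = 3.0934 × 10^9 m ≈ 3.093 Gm
(c) vₐ² = GM (2/rₐ − 1/a) = 2.886 × 10^15 × (3.53732 × 10^-10 − 3.23269 × 10^-10) = 87916.1 m²/s²;  vₐ = 296.507 m/s ≈ 296.5 m/s
(d) a³ = 2.96011 × 10^28 m³;  T = 2π √(a³/GM) = 2π × 3.20262 × 10^6 s = 2.01227 × 10^7 s ≈ 232.9 days

Final answer:
(a) velocity at periapsis vₚ = 3.146 km/s
(b) semi-major axis a = 3.093 Gm
(c) velocity at apoapsis vₐ = 296.5 m/s
(d) orbital period T = 232.9 days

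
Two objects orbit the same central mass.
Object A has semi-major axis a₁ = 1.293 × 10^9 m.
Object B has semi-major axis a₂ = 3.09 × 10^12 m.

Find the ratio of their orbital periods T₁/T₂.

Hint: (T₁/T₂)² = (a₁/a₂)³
a₁ = 1.293 × 10^9 m
a₂ = 3.09 × 10^12 m
a₁/a₂ = 0.000418447
T₁/T₂ = (a₁/a₂)^(3/2) = (0.000418447)^1.5 = 8.55973 × 10^-6

Final answer: T₁/T₂ = 8.56 × 10^-6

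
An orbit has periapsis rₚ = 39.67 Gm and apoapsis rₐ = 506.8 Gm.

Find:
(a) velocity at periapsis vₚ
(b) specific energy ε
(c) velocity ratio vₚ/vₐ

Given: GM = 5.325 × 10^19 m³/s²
rₚ = 39.67 Gm = 3.967 × 10^10 m
rₐ = 506.8 Gm = 5.068 × 10^11 m
GM = 5.325 × 10^19 m³/s²
a = (rₚ + rₐ)/2 = 2.73235 × 10^11 m
e = (rₐ − rₚ)/(rₐ + rₚ) = (4.6713 × 10^11) / (5.4647 × 10^11) = 0.854814
(a) vₚ² = GM (2/rₚ − 1/a) = 5.325 × 10^19 × (5.04159 × 10^-11 − 3.65985 × 10^-12) = 2.48976 × 10^9 m²/s²;  vₚ = 49897.5 m/s ≈ 49.9 km/s
(b) 2a = 5.4647 × 10^11 m;  ε = −GM/(2a) = -9.74436 × 10^7 J/kg ≈ -97.44 MJ/kg
(c) vₚ/vₐ = rₐ/rₚ (angular momentum) = (5.068 × 10^11) / (3.967 × 10^10) = 12.7754 ≈ 12.78

Final answer:
(a) velocity at periapsis vₚ = 49.9 km/s
(b) specific energy ε = -97.44 MJ/kg
(c) velocity ratio vₚ/vₐ = 12.78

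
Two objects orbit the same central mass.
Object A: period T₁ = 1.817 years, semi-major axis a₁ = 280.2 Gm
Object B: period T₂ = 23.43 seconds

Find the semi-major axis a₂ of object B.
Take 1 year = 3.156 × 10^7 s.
T₁ = 1.817 years = 5.73445 × 10^7 s
T₂ = 23.43 seconds
a₁ = 280.2 Gm = 2.802 × 10^11 m
Kepler's third law: (T₂/T₁)² = (a₂/a₁)³  ⇒  a₂ = a₁ (T₂/T₁)^(2/3)
T₂/T₁ = 4.08583 × 10^-7
(T₂/T₁)^(2/3) = 5.50622 × 10^-5
a₂ = 2.802 × 10^11 m × 5.50622 × 10^-5 = 1.54284 × 10^7 m ≈ 15.43 Mm

Final answer: a₂ = 15.43 Mm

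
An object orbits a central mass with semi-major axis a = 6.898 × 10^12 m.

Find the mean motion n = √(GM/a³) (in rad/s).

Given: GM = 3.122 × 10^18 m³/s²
a = 6.898 × 10^12 m
GM = 3.122 × 10^18 m³/s²
a³ = 3.28223 × 10^38 m³
GM/a³ = (3.122 × 10^18) / (3.28223 × 10^38) = 9.51181 × 10^-21 s⁻²
n = √(GM/a³) = 9.75285 × 10^-11 rad/s ≈ 9.753 × 10^-11 rad/s

Final answer: n = 9.753 × 10^-11 rad/s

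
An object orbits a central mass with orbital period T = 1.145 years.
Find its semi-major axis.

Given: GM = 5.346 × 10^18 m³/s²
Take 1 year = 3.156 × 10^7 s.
T = 1.145 years = 3.61362 × 10^7 s
GM = 5.346 × 10^18 m³/s²
Kepler's third law: a³ = GM T² / (4π²)
T² = 1.30582 × 10^15 s²
a³ = (5.346 × 10^18) × (1.30582 × 10^15) / (4π²) = 1.76829 × 10^32 m³
a = (a³)^(1/3) = 5.61287 × 10^10 m ≈ 56.13 Gm

Final answer: 56.13 Gm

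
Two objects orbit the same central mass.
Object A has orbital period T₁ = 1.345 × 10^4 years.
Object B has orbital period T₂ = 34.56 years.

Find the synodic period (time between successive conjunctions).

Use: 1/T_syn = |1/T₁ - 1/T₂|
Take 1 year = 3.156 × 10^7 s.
T₁ = 1.345 × 10^4 years = 4.24482 × 10^11 s
T₂ = 34.56 years = 1.09071 × 10^9 s
1/T₁ = 2.35581 × 10^-12 s⁻¹
1/T₂ = 9.16831 × 10^-10 s⁻¹
|1/T₁ − 1/T₂| = 9.14475 × 10^-10 s⁻¹
T_syn = 1 / |1/T₁ − 1/T₂| = 1.09352 × 10^9 s ≈ 34.65 years

Final answer: T_syn = 34.65 years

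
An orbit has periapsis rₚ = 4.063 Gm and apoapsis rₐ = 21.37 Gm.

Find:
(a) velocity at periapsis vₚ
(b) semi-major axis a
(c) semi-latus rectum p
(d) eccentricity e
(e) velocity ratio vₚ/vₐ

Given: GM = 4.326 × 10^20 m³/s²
rₚ = 4.063 Gm = 4.063 × 10^9 m
rₐ = 21.37 Gm = 2.137 × 10^10 m
GM = 4.326 × 10^20 m³/s²
a = (rₚ + rₐ)/2 = 1.27165 × 10^10 m
e = (rₐ − rₚ)/(rₐ + rₚ) = (1.7307 × 10^10) / (2.5433 × 10^10) = 0.680494
(a) vₚ² = GM (2/rₚ − 1/a) = 4.326 × 10^20 × (4.92247 × 10^-10 − 7.8638 × 10^-11) = 1.78927 × 10^11 m²/s²;  vₚ = 422998 m/s ≈ 423 km/s
(b) a = 1.27165 × 10^10 m ≈ 12.72 Gm
(c) 1 − e² = 0.536928;  p = a(1 − e²) = 1.27165 × 10^10 × 0.536928 = 6.82785 × 10^9 m ≈ 6.828 Gm
(d) e = 0.680494 ≈ 0.6805
(e) vₚ/vₐ = rₐ/rₚ (angular momentum) = (2.137 × 10^10) / (4.063 × 10^9) = 5.25966 ≈ 5.26

Final answer:
(a) velocity at periapsis vₚ = 423 km/s
(b) semi-major axis a = 12.72 Gm
(c) semi-latus rectum p = 6.828 Gm
(d) eccentricity e = 0.6805
(e) velocity ratio vₚ/vₐ = 5.26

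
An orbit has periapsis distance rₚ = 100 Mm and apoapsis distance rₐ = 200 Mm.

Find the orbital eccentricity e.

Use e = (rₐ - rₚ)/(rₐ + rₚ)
rₚ = 100 Mm = 1 × 10^8 m
rₐ = 200 Mm = 2 × 10^8 m
rₐ − rₚ = 1 × 10^8 m
rₐ + rₚ = 3 × 10^8 m
e = (rₐ − rₚ)/(rₐ + rₚ) = 0.333333

Final answer: e = 0.3333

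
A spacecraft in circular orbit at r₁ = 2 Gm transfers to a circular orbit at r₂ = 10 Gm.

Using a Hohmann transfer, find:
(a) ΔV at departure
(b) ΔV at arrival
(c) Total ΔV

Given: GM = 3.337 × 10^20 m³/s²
r₁ = 2 Gm = 2 × 10^9 m
r₂ = 10 Gm = 1 × 10^10 m
GM = 3.337 × 10^20 m³/s²
Transfer ellipse: a_t = (r₁ + r₂)/2 = 6 × 10^9 m
Circular speed at r₁: v₁ = √(GM/r₁) = 408473 m/s
Transfer speed at r₁ (periapsis): v₁ₜ = √(GM(2/r₁ − 1/a_t)) = 527336 m/s
(a) ΔV₁ = v₁ₜ − v₁ = 118863 m/s ≈ 118.9 km/s
Circular speed at r₂: v₂ = √(GM/r₂) = 182675 m/s
Transfer speed at r₂ (apoapsis): v₂ₜ = √(GM(2/r₂ − 1/a_t)) = 105467 m/s
(b) ΔV₂ = v₂ − v₂ₜ = 77207.4 m/s ≈ 77.21 km/s
(c) ΔV_total = ΔV₁ + ΔV₂ = 196071 m/s ≈ 196.1 km/s

Final answer:
(a) ΔV₁ = 118.9 km/s
(b) ΔV₂ = 77.21 km/s
(c) ΔV_total = 196.1 km/s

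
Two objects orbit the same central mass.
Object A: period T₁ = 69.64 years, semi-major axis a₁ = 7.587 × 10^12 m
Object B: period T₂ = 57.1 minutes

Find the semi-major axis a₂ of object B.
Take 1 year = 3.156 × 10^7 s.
T₁ = 69.64 years = 2.19784 × 10^9 s
T₂ = 57.1 minutes = 3426 s
a₁ = 7.587 × 10^12 m
Kepler's third law: (T₂/T₁)² = (a₂/a₁)³  ⇒  a₂ = a₁ (T₂/T₁)^(2/3)
T₂/T₁ = 1.5588 × 10^-6
(T₂/T₁)^(2/3) = 0.00013444
a₂ = 7.587 × 10^12 m × 0.00013444 = 1.01999 × 10^9 m ≈ 1.02 × 10^9 m

Final answer: a₂ = 1.02 × 10^9 m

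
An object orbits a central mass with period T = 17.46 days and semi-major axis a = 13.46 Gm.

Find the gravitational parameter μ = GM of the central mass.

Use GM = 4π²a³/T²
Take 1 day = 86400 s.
T = 17.46 days = 1.50854 × 10^6 s
a = 13.46 Gm = 1.346 × 10^10 m
a³ = 2.43857 × 10^30 m³
T² = 2.2757 × 10^12 s²
GM = 4π² × (2.43857 × 10^30) / (2.2757 × 10^12) = 4.23038 × 10^19 m³/s²
GM ≈ 4.23 × 10^19 m³/s²

Final answer: GM = 4.23 × 10^19 m³/s²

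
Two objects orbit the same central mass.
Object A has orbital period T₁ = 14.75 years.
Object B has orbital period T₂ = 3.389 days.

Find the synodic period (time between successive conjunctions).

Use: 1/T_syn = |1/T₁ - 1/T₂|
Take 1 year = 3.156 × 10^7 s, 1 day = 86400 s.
T₁ = 14.75 years = 4.6551 × 10^8 s
T₂ = 3.389 days = 292810 s
1/T₁ = 2.14818 × 10^-9 s⁻¹
1/T₂ = 3.41519 × 10^-6 s⁻¹
|1/T₁ − 1/T₂| = 3.41304 × 10^-6 s⁻¹
T_syn = 1 / |1/T₁ − 1/T₂| = 292994 s ≈ 3.391 days

Final answer: T_syn = 3.391 days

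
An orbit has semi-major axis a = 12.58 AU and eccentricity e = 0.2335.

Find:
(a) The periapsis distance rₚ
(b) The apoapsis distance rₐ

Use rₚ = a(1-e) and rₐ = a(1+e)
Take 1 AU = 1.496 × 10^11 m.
a = 12.58 AU = 1.88197 × 10^12 m
e = 0.2335:  1 − e = 0.7665,  1 + e = 1.2335
(a) rₚ = a(1 − e) = 1.88197 × 10^12 m × 0.7665 = 1.44253 × 10^12 m ≈ 9.643 AU
(b) rₐ = a(1 + e) = 1.88197 × 10^12 m × 1.2335 = 2.32141 × 10^12 m ≈ 15.52 AU

Final answer:
(a) rₚ = 9.643 AU
(b) rₐ = 15.52 AU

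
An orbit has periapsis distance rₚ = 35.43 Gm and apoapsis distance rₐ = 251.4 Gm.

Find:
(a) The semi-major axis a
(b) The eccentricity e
rₚ = 35.43 Gm = 3.543 × 10^10 m
rₐ = 251.4 Gm = 2.514 × 10^11 m
(a) a = (rₚ + rₐ)/2 = 1.43415 × 10^11 m ≈ 143.4 Gm
(b) e = (rₐ − rₚ)/(rₐ + rₚ) = (2.1597 × 10^11) / (2.8683 × 10^11) = 0.752955

Final answer:
(a) a = 143.4 Gm
(b) e = 0.753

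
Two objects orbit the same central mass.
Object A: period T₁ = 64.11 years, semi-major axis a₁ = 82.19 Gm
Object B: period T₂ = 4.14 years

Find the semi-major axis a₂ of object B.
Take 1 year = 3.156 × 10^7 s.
T₁ = 64.11 years = 2.02331 × 10^9 s
T₂ = 4.14 years = 1.30658 × 10^8 s
a₁ = 82.19 Gm = 8.219 × 10^10 m
Kepler's third law: (T₂/T₁)² = (a₂/a₁)³  ⇒  a₂ = a₁ (T₂/T₁)^(2/3)
T₂/T₁ = 0.0645765
(T₂/T₁)^(2/3) = 0.160959
a₂ = 8.219 × 10^10 m × 0.160959 = 1.32293 × 10^10 m ≈ 13.23 Gm

Final answer: a₂ = 13.23 Gm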